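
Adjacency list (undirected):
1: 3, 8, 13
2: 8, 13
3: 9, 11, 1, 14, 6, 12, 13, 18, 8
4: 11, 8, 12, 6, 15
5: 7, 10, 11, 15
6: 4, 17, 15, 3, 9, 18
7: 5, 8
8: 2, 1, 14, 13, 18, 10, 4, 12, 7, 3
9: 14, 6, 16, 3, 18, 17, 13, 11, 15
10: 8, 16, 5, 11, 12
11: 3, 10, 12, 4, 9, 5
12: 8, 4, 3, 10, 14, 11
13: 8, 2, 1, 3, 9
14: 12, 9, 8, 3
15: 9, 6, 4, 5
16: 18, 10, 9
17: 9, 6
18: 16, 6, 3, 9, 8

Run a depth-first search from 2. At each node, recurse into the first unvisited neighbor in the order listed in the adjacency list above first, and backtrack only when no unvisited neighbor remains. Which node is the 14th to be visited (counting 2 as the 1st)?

17

Visit 2
2 → 8
8 → 1
1 → 3
3 → 9
9 → 14
14 → 12
12 → 4
4 → 11
11 → 10
10 → 16
16 → 18
18 → 6
6 → 17
6 → 15
15 → 5
5 → 7
9 → 13

Visit order: 2, 8, 1, 3, 9, 14, 12, 4, 11, 10, 16, 18, 6, 17, 15, 5, 7, 13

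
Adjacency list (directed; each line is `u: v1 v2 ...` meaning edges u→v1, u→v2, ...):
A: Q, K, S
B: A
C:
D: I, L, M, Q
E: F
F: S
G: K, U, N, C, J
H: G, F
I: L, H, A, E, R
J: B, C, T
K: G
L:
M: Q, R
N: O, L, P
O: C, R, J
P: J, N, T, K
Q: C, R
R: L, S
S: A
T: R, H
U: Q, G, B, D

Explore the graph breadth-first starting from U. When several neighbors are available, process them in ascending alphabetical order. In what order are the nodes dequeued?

Visit U; enqueue B, D, G, Q → queue [B, D, G, Q]
Visit B; enqueue A → queue [D, G, Q, A]
Visit D; enqueue I, L, M → queue [G, Q, A, I, L, M]
Visit G; enqueue C, J, K, N → queue [Q, A, I, L, M, C, J, K, N]
Visit Q; enqueue R → queue [A, I, L, M, C, J, K, N, R]
Visit A; enqueue S → queue [I, L, M, C, J, K, N, R, S]
Visit I; enqueue E, H → queue [L, M, C, J, K, N, R, S, E, H]
Visit L → queue [M, C, J, K, N, R, S, E, H]
Visit M → queue [C, J, K, N, R, S, E, H]
Visit C → queue [J, K, N, R, S, E, H]
Visit J; enqueue T → queue [K, N, R, S, E, H, T]
Visit K → queue [N, R, S, E, H, T]
Visit N; enqueue O, P → queue [R, S, E, H, T, O, P]
Visit R → queue [S, E, H, T, O, P]
Visit S → queue [E, H, T, O, P]
Visit E; enqueue F → queue [H, T, O, P, F]
Visit H → queue [T, O, P, F]
Visit T → queue [O, P, F]
Visit O → queue [P, F]
Visit P → queue [F]
Visit F → queue []

U, B, D, G, Q, A, I, L, M, C, J, K, N, R, S, E, H, T, O, P, F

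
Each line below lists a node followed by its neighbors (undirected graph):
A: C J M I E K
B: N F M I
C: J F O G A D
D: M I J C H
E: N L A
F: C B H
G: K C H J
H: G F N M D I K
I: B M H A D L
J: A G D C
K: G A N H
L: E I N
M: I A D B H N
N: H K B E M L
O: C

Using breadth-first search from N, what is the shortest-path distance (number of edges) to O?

4

Level 0: N
Level 1: B, E, H, K, L, M
Level 2: A, D, F, G, I
Level 3: C, J
Level 4: O
O first appears at level 4.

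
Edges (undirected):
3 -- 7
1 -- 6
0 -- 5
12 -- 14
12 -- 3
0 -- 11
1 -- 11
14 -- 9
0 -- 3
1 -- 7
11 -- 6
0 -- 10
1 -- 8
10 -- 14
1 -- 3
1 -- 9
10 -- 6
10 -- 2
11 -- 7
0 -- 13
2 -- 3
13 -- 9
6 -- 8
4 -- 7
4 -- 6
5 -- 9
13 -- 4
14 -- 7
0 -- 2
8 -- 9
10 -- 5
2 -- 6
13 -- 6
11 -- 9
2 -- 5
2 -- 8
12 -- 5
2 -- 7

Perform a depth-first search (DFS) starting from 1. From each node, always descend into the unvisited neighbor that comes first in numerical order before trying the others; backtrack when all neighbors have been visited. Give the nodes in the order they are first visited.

Visit 1
1 → 3
3 → 0
0 → 2
2 → 5
5 → 9
9 → 8
8 → 6
6 → 4
4 → 7
7 → 11
7 → 14
14 → 10
14 → 12
4 → 13

1 3 0 2 5 9 8 6 4 7 11 14 10 12 13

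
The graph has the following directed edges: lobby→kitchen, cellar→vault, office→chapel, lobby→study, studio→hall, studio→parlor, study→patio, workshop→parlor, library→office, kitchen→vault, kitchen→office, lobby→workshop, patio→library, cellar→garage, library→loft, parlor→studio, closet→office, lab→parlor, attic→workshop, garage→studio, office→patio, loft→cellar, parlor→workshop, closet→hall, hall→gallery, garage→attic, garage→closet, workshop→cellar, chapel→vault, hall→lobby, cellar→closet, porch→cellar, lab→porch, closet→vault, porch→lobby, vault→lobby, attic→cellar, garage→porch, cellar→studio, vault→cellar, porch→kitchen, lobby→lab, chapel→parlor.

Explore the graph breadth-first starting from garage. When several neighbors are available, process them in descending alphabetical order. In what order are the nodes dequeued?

garage → studio → porch → closet → attic → parlor → hall → lobby → kitchen → cellar → vault → office → workshop → gallery → study → lab → patio → chapel → library → loft

Visit garage; enqueue studio, porch, closet, attic → queue [studio, porch, closet, attic]
Visit studio; enqueue parlor, hall → queue [porch, closet, attic, parlor, hall]
Visit porch; enqueue lobby, kitchen, cellar → queue [closet, attic, parlor, hall, lobby, kitchen, cellar]
Visit closet; enqueue vault, office → queue [attic, parlor, hall, lobby, kitchen, cellar, vault, office]
Visit attic; enqueue workshop → queue [parlor, hall, lobby, kitchen, cellar, vault, office, workshop]
Visit parlor → queue [hall, lobby, kitchen, cellar, vault, office, workshop]
Visit hall; enqueue gallery → queue [lobby, kitchen, cellar, vault, office, workshop, gallery]
Visit lobby; enqueue study, lab → queue [kitchen, cellar, vault, office, workshop, gallery, study, lab]
Visit kitchen → queue [cellar, vault, office, workshop, gallery, study, lab]
Visit cellar → queue [vault, office, workshop, gallery, study, lab]
Visit vault → queue [office, workshop, gallery, study, lab]
Visit office; enqueue patio, chapel → queue [workshop, gallery, study, lab, patio, chapel]
Visit workshop → queue [gallery, study, lab, patio, chapel]
Visit gallery → queue [study, lab, patio, chapel]
Visit study → queue [lab, patio, chapel]
Visit lab → queue [patio, chapel]
Visit patio; enqueue library → queue [chapel, library]
Visit chapel → queue [library]
Visit library; enqueue loft → queue [loft]
Visit loft → queue []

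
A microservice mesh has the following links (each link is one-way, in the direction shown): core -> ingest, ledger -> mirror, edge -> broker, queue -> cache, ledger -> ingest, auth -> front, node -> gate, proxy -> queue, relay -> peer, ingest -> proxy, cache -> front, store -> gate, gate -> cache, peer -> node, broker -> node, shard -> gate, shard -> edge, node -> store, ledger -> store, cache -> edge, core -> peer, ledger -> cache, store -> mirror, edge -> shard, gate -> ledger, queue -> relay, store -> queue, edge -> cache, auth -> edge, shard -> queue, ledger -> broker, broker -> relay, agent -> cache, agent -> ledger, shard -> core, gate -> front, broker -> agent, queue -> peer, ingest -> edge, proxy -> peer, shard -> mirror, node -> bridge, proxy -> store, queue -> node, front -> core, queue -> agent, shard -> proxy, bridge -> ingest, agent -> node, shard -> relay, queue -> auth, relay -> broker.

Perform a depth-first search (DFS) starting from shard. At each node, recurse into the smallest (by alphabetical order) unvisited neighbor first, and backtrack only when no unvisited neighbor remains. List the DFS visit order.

shard, core, ingest, edge, broker, agent, cache, front, ledger, mirror, store, gate, queue, auth, node, bridge, peer, relay, proxy

Visit shard
shard → core
core → ingest
ingest → edge
edge → broker
broker → agent
agent → cache
cache → front
agent → ledger
ledger → mirror
ledger → store
store → gate
store → queue
queue → auth
queue → node
node → bridge
queue → peer
queue → relay
ingest → proxy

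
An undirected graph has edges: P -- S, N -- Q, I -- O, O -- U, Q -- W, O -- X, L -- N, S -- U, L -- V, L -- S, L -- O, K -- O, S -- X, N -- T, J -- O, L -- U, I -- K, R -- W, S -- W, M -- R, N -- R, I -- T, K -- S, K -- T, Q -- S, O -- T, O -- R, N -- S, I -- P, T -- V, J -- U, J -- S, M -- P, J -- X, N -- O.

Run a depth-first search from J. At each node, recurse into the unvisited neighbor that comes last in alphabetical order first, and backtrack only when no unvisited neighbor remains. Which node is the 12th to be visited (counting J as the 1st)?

Q

Visit J
J → X
X → S
S → W
W → R
R → O
O → U
U → L
L → V
V → T
T → N
N → Q
T → K
K → I
I → P
P → M

Visit order: J, X, S, W, R, O, U, L, V, T, N, Q, K, I, P, M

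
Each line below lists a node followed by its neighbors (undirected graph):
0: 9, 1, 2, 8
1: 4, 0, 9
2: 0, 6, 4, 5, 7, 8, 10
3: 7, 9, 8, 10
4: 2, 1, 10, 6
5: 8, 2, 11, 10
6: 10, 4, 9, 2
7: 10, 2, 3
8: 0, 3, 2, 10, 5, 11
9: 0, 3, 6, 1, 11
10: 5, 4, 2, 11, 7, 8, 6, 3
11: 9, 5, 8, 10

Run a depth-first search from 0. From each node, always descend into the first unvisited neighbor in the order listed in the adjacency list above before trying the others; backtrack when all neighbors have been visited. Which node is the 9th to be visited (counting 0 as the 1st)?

6

Visit 0
0 → 9
9 → 3
3 → 7
7 → 10
10 → 5
5 → 8
8 → 2
2 → 6
6 → 4
4 → 1
8 → 11

Visit order: 0, 9, 3, 7, 10, 5, 8, 2, 6, 4, 1, 11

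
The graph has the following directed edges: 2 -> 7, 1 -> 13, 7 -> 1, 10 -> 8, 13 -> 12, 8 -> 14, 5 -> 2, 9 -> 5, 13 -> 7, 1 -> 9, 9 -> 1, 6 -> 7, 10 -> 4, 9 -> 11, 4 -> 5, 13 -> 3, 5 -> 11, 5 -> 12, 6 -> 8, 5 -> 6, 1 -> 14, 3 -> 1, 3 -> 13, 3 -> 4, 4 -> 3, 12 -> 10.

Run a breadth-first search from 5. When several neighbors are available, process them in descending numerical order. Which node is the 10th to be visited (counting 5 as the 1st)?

Visit 5; enqueue 12, 11, 6, 2 → queue [12, 11, 6, 2]
Visit 12; enqueue 10 → queue [11, 6, 2, 10]
Visit 11 → queue [6, 2, 10]
Visit 6; enqueue 8, 7 → queue [2, 10, 8, 7]
Visit 2 → queue [10, 8, 7]
Visit 10; enqueue 4 → queue [8, 7, 4]
Visit 8; enqueue 14 → queue [7, 4, 14]
Visit 7; enqueue 1 → queue [4, 14, 1]
Visit 4; enqueue 3 → queue [14, 1, 3]
Visit 14 → queue [1, 3]
Visit 1; enqueue 13, 9 → queue [3, 13, 9]
Visit 3 → queue [13, 9]
Visit 13 → queue [9]
Visit 9 → queue []

Visit order: 5, 12, 11, 6, 2, 10, 8, 7, 4, 14, 1, 3, 13, 9

14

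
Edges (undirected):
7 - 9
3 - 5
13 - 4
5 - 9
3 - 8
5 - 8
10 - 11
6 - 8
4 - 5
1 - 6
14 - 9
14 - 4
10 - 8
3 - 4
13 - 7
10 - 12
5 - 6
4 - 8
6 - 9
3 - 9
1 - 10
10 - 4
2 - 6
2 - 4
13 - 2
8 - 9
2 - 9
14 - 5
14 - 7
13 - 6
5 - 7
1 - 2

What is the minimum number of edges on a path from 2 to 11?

Level 0: 2
Level 1: 1, 4, 6, 9, 13
Level 2: 3, 5, 7, 8, 10, 14
Level 3: 11, 12
11 first appears at level 3.

3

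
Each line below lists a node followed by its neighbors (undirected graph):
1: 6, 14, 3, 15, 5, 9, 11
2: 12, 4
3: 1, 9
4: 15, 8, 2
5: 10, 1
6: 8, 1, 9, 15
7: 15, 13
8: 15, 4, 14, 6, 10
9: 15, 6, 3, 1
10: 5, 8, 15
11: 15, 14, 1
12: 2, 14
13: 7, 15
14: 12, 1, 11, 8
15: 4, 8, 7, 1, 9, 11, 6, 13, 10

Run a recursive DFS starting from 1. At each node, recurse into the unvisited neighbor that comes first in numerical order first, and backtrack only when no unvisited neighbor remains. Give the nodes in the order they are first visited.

1 3 9 6 8 4 2 12 14 11 15 7 13 10 5

Visit 1
1 → 3
3 → 9
9 → 6
6 → 8
8 → 4
4 → 2
2 → 12
12 → 14
14 → 11
11 → 15
15 → 7
7 → 13
15 → 10
10 → 5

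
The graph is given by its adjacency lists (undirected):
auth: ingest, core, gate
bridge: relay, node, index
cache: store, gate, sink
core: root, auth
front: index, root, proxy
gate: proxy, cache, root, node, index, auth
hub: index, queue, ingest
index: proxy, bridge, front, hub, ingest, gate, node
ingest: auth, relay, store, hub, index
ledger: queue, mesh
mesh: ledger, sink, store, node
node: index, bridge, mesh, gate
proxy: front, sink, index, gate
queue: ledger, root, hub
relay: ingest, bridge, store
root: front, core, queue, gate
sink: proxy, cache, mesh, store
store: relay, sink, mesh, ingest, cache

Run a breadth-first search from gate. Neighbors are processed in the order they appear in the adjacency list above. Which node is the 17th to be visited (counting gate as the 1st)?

relay

Visit gate; enqueue proxy, cache, root, node, index, auth → queue [proxy, cache, root, node, index, auth]
Visit proxy; enqueue front, sink → queue [cache, root, node, index, auth, front, sink]
Visit cache; enqueue store → queue [root, node, index, auth, front, sink, store]
Visit root; enqueue core, queue → queue [node, index, auth, front, sink, store, core, queue]
Visit node; enqueue bridge, mesh → queue [index, auth, front, sink, store, core, queue, bridge, mesh]
Visit index; enqueue hub, ingest → queue [auth, front, sink, store, core, queue, bridge, mesh, hub, ingest]
Visit auth → queue [front, sink, store, core, queue, bridge, mesh, hub, ingest]
Visit front → queue [sink, store, core, queue, bridge, mesh, hub, ingest]
Visit sink → queue [store, core, queue, bridge, mesh, hub, ingest]
Visit store; enqueue relay → queue [core, queue, bridge, mesh, hub, ingest, relay]
Visit core → queue [queue, bridge, mesh, hub, ingest, relay]
Visit queue; enqueue ledger → queue [bridge, mesh, hub, ingest, relay, ledger]
Visit bridge → queue [mesh, hub, ingest, relay, ledger]
Visit mesh → queue [hub, ingest, relay, ledger]
Visit hub → queue [ingest, relay, ledger]
Visit ingest → queue [relay, ledger]
Visit relay → queue [ledger]
Visit ledger → queue []

Visit order: gate, proxy, cache, root, node, index, auth, front, sink, store, core, queue, bridge, mesh, hub, ingest, relay, ledger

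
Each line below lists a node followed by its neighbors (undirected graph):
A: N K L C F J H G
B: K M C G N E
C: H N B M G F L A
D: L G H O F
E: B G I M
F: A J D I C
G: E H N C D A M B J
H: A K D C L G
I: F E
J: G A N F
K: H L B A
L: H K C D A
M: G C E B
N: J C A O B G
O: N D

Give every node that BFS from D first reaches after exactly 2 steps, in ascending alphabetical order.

A, B, C, E, I, J, K, M, N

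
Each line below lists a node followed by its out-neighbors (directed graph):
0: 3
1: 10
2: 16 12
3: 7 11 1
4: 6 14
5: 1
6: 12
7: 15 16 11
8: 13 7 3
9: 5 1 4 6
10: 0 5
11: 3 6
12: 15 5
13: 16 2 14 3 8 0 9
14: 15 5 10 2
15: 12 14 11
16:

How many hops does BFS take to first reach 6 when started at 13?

Level 0: 13
Level 1: 0, 2, 3, 8, 9, 14, 16
Level 2: 1, 4, 5, 6, 7, 10, 11, 12, 15
6 first appears at level 2.

2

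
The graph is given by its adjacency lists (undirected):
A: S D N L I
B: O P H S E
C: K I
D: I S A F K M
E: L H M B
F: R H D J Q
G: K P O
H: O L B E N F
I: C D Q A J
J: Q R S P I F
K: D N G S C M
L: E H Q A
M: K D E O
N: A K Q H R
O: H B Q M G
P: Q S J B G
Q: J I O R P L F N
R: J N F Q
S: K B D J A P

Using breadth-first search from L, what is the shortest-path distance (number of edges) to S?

2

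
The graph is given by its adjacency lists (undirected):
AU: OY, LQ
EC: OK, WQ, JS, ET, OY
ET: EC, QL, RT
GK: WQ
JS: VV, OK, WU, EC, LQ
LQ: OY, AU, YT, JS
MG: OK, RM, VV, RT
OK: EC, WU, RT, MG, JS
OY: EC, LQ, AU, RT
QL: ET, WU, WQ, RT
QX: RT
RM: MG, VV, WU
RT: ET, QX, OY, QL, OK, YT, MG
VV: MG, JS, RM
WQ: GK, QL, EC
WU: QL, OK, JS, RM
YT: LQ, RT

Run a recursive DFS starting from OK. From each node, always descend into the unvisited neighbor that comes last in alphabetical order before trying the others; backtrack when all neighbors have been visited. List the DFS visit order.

Visit OK
OK → WU
WU → RM
RM → VV
VV → MG
MG → RT
RT → YT
YT → LQ
LQ → OY
OY → EC
EC → WQ
WQ → QL
QL → ET
WQ → GK
EC → JS
OY → AU
RT → QX

OK → WU → RM → VV → MG → RT → YT → LQ → OY → EC → WQ → QL → ET → GK → JS → AU → QX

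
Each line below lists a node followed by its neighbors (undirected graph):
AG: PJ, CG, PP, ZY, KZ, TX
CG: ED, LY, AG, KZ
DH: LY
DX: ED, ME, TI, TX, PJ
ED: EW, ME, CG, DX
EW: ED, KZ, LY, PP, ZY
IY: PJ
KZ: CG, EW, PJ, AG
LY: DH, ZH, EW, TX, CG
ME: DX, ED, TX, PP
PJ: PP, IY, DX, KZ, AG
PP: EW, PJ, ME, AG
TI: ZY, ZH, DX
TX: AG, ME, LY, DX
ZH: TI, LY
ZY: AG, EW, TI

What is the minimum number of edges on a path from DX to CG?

Level 0: DX
Level 1: ED, ME, PJ, TI, TX
Level 2: AG, CG, EW, IY, KZ, LY, PP, ZH, ZY
Level 3: DH
CG first appears at level 2.

2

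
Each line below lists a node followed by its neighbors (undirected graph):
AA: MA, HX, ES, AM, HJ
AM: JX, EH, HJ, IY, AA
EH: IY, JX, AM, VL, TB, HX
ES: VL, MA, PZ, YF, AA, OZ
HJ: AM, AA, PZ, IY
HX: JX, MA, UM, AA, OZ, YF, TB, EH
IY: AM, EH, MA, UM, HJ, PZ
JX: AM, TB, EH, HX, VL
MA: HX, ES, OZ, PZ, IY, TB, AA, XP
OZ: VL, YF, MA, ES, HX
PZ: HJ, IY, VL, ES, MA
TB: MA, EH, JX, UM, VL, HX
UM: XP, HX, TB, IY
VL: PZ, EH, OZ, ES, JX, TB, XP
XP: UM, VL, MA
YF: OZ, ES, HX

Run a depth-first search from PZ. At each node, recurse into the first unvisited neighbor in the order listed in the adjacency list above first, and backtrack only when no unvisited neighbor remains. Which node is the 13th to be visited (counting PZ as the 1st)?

OZ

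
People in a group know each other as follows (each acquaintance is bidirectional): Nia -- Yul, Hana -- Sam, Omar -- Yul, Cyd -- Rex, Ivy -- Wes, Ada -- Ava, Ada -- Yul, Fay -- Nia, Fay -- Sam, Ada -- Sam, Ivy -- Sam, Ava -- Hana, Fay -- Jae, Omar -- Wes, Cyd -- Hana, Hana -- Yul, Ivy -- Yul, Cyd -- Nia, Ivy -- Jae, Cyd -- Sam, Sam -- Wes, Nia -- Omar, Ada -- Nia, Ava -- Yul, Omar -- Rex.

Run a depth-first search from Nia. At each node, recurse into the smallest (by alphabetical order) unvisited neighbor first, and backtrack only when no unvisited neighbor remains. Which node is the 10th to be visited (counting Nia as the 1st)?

Jae

Visit Nia
Nia → Ada
Ada → Ava
Ava → Hana
Hana → Cyd
Cyd → Rex
Rex → Omar
Omar → Wes
Wes → Ivy
Ivy → Jae
Jae → Fay
Fay → Sam
Ivy → Yul

Visit order: Nia, Ada, Ava, Hana, Cyd, Rex, Omar, Wes, Ivy, Jae, Fay, Sam, Yul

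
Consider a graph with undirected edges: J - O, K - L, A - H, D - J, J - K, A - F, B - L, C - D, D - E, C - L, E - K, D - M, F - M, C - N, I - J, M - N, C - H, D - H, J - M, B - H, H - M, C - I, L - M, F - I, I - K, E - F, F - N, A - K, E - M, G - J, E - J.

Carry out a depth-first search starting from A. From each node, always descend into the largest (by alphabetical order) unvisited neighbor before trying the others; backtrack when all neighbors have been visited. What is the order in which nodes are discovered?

Visit A
A → K
K → L
L → M
M → N
N → F
F → I
I → J
J → O
J → G
J → E
E → D
D → H
H → C
H → B

A -> K -> L -> M -> N -> F -> I -> J -> O -> G -> E -> D -> H -> C -> B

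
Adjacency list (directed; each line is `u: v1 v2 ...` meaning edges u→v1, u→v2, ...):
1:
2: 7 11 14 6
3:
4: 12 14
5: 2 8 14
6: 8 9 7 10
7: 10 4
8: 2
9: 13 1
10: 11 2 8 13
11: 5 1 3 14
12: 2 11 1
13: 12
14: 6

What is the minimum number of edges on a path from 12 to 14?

2

Level 0: 12
Level 1: 1, 2, 11
Level 2: 3, 5, 6, 7, 14
Level 3: 4, 8, 9, 10
Level 4: 13
14 first appears at level 2.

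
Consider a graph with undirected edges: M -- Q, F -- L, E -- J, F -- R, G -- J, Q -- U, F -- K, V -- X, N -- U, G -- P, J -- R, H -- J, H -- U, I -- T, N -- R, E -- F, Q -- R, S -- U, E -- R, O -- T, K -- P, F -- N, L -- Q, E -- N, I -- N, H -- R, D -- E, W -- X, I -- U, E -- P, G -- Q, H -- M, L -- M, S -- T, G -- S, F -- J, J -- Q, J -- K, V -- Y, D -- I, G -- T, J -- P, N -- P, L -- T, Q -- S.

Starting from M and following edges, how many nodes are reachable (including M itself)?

18

BFS from M visits: M, Q, L, H, U, S, R, J, G, T, F, N, I, E, P, K, O, D
Reachable nodes: 18 of 22 total.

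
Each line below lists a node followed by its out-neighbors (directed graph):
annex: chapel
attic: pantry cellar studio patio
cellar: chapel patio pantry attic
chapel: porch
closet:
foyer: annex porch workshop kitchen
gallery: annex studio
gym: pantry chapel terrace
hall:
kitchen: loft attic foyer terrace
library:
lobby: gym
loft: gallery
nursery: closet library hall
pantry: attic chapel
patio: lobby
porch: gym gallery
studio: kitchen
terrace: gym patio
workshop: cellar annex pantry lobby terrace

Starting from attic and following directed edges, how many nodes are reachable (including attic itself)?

BFS from attic visits: attic, cellar, pantry, patio, studio, chapel, lobby, kitchen, porch, gym, foyer, loft, terrace, gallery, annex, workshop
Reachable nodes: 16 of 20 total.

16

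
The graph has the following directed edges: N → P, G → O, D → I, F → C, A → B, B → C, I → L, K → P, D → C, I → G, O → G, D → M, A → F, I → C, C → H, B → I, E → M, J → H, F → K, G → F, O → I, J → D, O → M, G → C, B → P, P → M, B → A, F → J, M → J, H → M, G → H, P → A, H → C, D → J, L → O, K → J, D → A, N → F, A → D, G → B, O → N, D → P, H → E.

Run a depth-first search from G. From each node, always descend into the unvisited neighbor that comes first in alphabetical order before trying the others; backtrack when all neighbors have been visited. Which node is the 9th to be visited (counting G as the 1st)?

J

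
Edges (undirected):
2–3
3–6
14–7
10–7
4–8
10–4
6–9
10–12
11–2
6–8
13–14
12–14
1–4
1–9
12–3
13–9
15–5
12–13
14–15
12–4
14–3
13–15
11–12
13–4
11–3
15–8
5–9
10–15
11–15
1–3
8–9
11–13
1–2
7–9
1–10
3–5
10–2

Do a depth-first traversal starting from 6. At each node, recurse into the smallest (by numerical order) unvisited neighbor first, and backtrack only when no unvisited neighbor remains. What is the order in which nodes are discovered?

Visit 6
6 → 3
3 → 1
1 → 2
2 → 10
10 → 4
4 → 8
8 → 9
9 → 5
5 → 15
15 → 11
11 → 12
12 → 13
13 → 14
14 → 7

6 → 3 → 1 → 2 → 10 → 4 → 8 → 9 → 5 → 15 → 11 → 12 → 13 → 14 → 7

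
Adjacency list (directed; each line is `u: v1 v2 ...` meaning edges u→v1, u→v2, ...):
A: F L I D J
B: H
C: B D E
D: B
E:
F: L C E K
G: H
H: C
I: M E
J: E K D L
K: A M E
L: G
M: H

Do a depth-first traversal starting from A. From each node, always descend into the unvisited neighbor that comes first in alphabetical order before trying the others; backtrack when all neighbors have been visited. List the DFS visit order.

A, D, B, H, C, E, F, K, M, L, G, I, J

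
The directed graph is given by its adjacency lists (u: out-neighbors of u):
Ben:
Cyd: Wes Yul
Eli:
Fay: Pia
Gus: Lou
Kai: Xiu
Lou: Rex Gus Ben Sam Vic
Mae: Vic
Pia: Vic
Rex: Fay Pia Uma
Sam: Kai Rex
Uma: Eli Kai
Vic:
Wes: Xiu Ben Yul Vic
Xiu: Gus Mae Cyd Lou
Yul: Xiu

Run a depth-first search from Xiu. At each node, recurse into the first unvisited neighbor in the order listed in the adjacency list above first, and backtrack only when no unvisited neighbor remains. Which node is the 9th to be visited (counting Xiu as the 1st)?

Eli

Visit Xiu
Xiu → Gus
Gus → Lou
Lou → Rex
Rex → Fay
Fay → Pia
Pia → Vic
Rex → Uma
Uma → Eli
Uma → Kai
Lou → Ben
Lou → Sam
Xiu → Mae
Xiu → Cyd
Cyd → Wes
Wes → Yul

Visit order: Xiu, Gus, Lou, Rex, Fay, Pia, Vic, Uma, Eli, Kai, Ben, Sam, Mae, Cyd, Wes, Yul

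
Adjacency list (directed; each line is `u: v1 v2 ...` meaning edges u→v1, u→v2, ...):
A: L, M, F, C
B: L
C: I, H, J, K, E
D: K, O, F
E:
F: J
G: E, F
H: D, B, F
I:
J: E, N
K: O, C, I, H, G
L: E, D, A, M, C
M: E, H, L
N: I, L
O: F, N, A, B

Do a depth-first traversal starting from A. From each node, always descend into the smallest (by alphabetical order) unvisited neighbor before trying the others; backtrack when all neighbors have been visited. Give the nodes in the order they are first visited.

A C E H B L D F J N I K G O M

Visit A
A → C
C → E
C → H
H → B
B → L
L → D
D → F
F → J
J → N
N → I
D → K
K → G
K → O
L → M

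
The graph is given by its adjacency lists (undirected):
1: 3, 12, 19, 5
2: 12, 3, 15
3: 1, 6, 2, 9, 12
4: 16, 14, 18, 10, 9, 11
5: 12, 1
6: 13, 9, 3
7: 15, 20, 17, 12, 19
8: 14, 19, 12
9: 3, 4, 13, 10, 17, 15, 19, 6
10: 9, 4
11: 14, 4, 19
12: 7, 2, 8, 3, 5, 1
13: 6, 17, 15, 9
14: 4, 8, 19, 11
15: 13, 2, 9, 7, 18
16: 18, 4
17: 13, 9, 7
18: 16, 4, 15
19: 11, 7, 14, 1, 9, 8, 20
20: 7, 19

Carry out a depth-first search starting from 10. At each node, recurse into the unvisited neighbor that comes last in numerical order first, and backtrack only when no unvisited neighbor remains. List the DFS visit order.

Visit 10
10 → 9
9 → 19
19 → 20
20 → 7
7 → 17
17 → 13
13 → 15
15 → 18
18 → 16
16 → 4
4 → 14
14 → 11
14 → 8
8 → 12
12 → 5
5 → 1
1 → 3
3 → 6
3 → 2

10 9 19 20 7 17 13 15 18 16 4 14 11 8 12 5 1 3 6 2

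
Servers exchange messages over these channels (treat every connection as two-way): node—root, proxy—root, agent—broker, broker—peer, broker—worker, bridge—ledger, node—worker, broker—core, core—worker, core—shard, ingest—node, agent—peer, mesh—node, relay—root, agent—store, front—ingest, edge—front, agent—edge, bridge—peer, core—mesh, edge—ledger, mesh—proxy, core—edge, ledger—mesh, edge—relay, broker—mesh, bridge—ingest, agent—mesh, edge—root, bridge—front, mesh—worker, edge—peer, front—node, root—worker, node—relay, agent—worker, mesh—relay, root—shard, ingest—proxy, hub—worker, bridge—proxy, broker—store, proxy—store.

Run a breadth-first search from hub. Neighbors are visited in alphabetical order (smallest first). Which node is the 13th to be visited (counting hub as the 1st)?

ledger

Visit hub; enqueue worker → queue [worker]
Visit worker; enqueue agent, broker, core, mesh, node, root → queue [agent, broker, core, mesh, node, root]
Visit agent; enqueue edge, peer, store → queue [broker, core, mesh, node, root, edge, peer, store]
Visit broker → queue [core, mesh, node, root, edge, peer, store]
Visit core; enqueue shard → queue [mesh, node, root, edge, peer, store, shard]
Visit mesh; enqueue ledger, proxy, relay → queue [node, root, edge, peer, store, shard, ledger, proxy, relay]
Visit node; enqueue front, ingest → queue [root, edge, peer, store, shard, ledger, proxy, relay, front, ingest]
Visit root → queue [edge, peer, store, shard, ledger, proxy, relay, front, ingest]
Visit edge → queue [peer, store, shard, ledger, proxy, relay, front, ingest]
Visit peer; enqueue bridge → queue [store, shard, ledger, proxy, relay, front, ingest, bridge]
Visit store → queue [shard, ledger, proxy, relay, front, ingest, bridge]
Visit shard → queue [ledger, proxy, relay, front, ingest, bridge]
Visit ledger → queue [proxy, relay, front, ingest, bridge]
Visit proxy → queue [relay, front, ingest, bridge]
Visit relay → queue [front, ingest, bridge]
Visit front → queue [ingest, bridge]
Visit ingest → queue [bridge]
Visit bridge → queue []

Visit order: hub, worker, agent, broker, core, mesh, node, root, edge, peer, store, shard, ledger, proxy, relay, front, ingest, bridge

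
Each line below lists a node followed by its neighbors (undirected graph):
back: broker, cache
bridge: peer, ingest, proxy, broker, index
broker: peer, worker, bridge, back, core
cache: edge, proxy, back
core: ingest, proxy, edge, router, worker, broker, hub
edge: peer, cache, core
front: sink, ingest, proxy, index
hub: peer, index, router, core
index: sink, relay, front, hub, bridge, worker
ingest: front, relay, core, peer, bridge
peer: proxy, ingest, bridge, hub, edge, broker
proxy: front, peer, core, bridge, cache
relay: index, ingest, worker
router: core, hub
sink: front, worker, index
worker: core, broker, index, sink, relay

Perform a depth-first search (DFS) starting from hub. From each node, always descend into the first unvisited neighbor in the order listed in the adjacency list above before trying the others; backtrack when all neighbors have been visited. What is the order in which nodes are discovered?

Visit hub
hub → peer
peer → proxy
proxy → front
front → sink
sink → worker
worker → core
core → ingest
ingest → relay
relay → index
index → bridge
bridge → broker
broker → back
back → cache
cache → edge
core → router

hub, peer, proxy, front, sink, worker, core, ingest, relay, index, bridge, broker, back, cache, edge, router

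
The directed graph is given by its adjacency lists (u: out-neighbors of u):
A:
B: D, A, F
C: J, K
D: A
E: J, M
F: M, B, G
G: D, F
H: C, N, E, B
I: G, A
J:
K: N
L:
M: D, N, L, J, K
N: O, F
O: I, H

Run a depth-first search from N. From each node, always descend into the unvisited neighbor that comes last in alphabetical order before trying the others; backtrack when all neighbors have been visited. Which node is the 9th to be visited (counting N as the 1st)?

J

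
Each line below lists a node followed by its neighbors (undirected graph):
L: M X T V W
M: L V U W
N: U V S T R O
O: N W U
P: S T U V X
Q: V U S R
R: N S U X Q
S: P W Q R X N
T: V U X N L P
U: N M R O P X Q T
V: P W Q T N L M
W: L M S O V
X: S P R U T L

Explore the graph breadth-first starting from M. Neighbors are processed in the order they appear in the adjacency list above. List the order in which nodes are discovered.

M -> L -> V -> U -> W -> X -> T -> P -> Q -> N -> R -> O -> S

Visit M; enqueue L, V, U, W → queue [L, V, U, W]
Visit L; enqueue X, T → queue [V, U, W, X, T]
Visit V; enqueue P, Q, N → queue [U, W, X, T, P, Q, N]
Visit U; enqueue R, O → queue [W, X, T, P, Q, N, R, O]
Visit W; enqueue S → queue [X, T, P, Q, N, R, O, S]
Visit X → queue [T, P, Q, N, R, O, S]
Visit T → queue [P, Q, N, R, O, S]
Visit P → queue [Q, N, R, O, S]
Visit Q → queue [N, R, O, S]
Visit N → queue [R, O, S]
Visit R → queue [O, S]
Visit O → queue [S]
Visit S → queue []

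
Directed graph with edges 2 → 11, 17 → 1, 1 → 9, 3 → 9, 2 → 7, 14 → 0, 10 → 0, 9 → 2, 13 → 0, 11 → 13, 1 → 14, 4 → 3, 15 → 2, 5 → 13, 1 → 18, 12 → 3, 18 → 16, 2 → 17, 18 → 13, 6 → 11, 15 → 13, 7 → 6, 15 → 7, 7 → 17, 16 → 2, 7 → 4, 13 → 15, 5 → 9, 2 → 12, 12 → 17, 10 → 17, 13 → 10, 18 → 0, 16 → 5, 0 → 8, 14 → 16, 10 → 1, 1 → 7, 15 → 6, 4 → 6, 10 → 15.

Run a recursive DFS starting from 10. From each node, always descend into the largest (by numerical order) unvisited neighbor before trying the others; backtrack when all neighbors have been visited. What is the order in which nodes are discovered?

10 -> 17 -> 1 -> 18 -> 16 -> 5 -> 13 -> 15 -> 7 -> 6 -> 11 -> 4 -> 3 -> 9 -> 2 -> 12 -> 0 -> 8 -> 14

Visit 10
10 → 17
17 → 1
1 → 18
18 → 16
16 → 5
5 → 13
13 → 15
15 → 7
7 → 6
6 → 11
7 → 4
4 → 3
3 → 9
9 → 2
2 → 12
13 → 0
0 → 8
1 → 14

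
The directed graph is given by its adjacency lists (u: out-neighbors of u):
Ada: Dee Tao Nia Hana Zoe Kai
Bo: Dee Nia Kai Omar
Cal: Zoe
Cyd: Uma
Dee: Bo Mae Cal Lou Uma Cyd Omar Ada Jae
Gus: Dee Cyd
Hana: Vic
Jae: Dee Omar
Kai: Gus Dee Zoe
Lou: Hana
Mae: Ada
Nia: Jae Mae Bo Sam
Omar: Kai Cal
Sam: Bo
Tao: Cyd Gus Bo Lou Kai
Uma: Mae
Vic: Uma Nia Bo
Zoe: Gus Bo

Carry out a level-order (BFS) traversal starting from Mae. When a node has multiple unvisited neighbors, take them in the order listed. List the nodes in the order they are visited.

Mae Ada Dee Tao Nia Hana Zoe Kai Bo Cal Lou Uma Cyd Omar Jae Gus Sam Vic

Visit Mae; enqueue Ada → queue [Ada]
Visit Ada; enqueue Dee, Tao, Nia, Hana, Zoe, Kai → queue [Dee, Tao, Nia, Hana, Zoe, Kai]
Visit Dee; enqueue Bo, Cal, Lou, Uma, Cyd, Omar, Jae → queue [Tao, Nia, Hana, Zoe, Kai, Bo, Cal, Lou, Uma, Cyd, Omar, Jae]
Visit Tao; enqueue Gus → queue [Nia, Hana, Zoe, Kai, Bo, Cal, Lou, Uma, Cyd, Omar, Jae, Gus]
Visit Nia; enqueue Sam → queue [Hana, Zoe, Kai, Bo, Cal, Lou, Uma, Cyd, Omar, Jae, Gus, Sam]
Visit Hana; enqueue Vic → queue [Zoe, Kai, Bo, Cal, Lou, Uma, Cyd, Omar, Jae, Gus, Sam, Vic]
Visit Zoe → queue [Kai, Bo, Cal, Lou, Uma, Cyd, Omar, Jae, Gus, Sam, Vic]
Visit Kai → queue [Bo, Cal, Lou, Uma, Cyd, Omar, Jae, Gus, Sam, Vic]
Visit Bo → queue [Cal, Lou, Uma, Cyd, Omar, Jae, Gus, Sam, Vic]
Visit Cal → queue [Lou, Uma, Cyd, Omar, Jae, Gus, Sam, Vic]
Visit Lou → queue [Uma, Cyd, Omar, Jae, Gus, Sam, Vic]
Visit Uma → queue [Cyd, Omar, Jae, Gus, Sam, Vic]
Visit Cyd → queue [Omar, Jae, Gus, Sam, Vic]
Visit Omar → queue [Jae, Gus, Sam, Vic]
Visit Jae → queue [Gus, Sam, Vic]
Visit Gus → queue [Sam, Vic]
Visit Sam → queue [Vic]
Visit Vic → queue []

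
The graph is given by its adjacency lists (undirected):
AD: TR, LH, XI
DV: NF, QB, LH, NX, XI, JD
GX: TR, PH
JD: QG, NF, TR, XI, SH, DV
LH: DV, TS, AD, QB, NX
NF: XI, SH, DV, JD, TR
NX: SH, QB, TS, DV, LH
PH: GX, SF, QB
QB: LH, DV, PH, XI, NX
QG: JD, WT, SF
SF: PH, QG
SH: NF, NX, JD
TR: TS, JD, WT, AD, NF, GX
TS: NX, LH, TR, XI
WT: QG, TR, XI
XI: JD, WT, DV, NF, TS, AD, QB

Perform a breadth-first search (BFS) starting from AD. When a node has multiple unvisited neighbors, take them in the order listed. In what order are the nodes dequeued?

Visit AD; enqueue TR, LH, XI → queue [TR, LH, XI]
Visit TR; enqueue TS, JD, WT, NF, GX → queue [LH, XI, TS, JD, WT, NF, GX]
Visit LH; enqueue DV, QB, NX → queue [XI, TS, JD, WT, NF, GX, DV, QB, NX]
Visit XI → queue [TS, JD, WT, NF, GX, DV, QB, NX]
Visit TS → queue [JD, WT, NF, GX, DV, QB, NX]
Visit JD; enqueue QG, SH → queue [WT, NF, GX, DV, QB, NX, QG, SH]
Visit WT → queue [NF, GX, DV, QB, NX, QG, SH]
Visit NF → queue [GX, DV, QB, NX, QG, SH]
Visit GX; enqueue PH → queue [DV, QB, NX, QG, SH, PH]
Visit DV → queue [QB, NX, QG, SH, PH]
Visit QB → queue [NX, QG, SH, PH]
Visit NX → queue [QG, SH, PH]
Visit QG; enqueue SF → queue [SH, PH, SF]
Visit SH → queue [PH, SF]
Visit PH → queue [SF]
Visit SF → queue []

AD → TR → LH → XI → TS → JD → WT → NF → GX → DV → QB → NX → QG → SH → PH → SF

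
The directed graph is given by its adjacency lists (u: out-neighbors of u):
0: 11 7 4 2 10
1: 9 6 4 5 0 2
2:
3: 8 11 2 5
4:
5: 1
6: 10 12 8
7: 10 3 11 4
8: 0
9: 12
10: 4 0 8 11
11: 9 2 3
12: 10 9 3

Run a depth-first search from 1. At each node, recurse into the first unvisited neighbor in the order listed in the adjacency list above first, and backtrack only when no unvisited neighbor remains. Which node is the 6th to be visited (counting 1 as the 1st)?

0

Visit 1
1 → 9
9 → 12
12 → 10
10 → 4
10 → 0
0 → 11
11 → 2
11 → 3
3 → 8
3 → 5
0 → 7
1 → 6

Visit order: 1, 9, 12, 10, 4, 0, 11, 2, 3, 8, 5, 7, 6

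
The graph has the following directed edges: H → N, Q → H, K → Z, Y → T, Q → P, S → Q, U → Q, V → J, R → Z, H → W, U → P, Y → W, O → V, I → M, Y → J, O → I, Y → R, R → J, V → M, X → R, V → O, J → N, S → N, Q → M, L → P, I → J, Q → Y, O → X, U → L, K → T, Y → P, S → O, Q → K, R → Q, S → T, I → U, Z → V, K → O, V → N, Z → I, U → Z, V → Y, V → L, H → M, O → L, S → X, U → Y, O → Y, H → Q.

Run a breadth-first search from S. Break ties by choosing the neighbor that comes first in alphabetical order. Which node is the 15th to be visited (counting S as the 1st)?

Visit S; enqueue N, O, Q, T, X → queue [N, O, Q, T, X]
Visit N → queue [O, Q, T, X]
Visit O; enqueue I, L, V, Y → queue [Q, T, X, I, L, V, Y]
Visit Q; enqueue H, K, M, P → queue [T, X, I, L, V, Y, H, K, M, P]
Visit T → queue [X, I, L, V, Y, H, K, M, P]
Visit X; enqueue R → queue [I, L, V, Y, H, K, M, P, R]
Visit I; enqueue J, U → queue [L, V, Y, H, K, M, P, R, J, U]
Visit L → queue [V, Y, H, K, M, P, R, J, U]
Visit V → queue [Y, H, K, M, P, R, J, U]
Visit Y; enqueue W → queue [H, K, M, P, R, J, U, W]
Visit H → queue [K, M, P, R, J, U, W]
Visit K; enqueue Z → queue [M, P, R, J, U, W, Z]
Visit M → queue [P, R, J, U, W, Z]
Visit P → queue [R, J, U, W, Z]
Visit R → queue [J, U, W, Z]
Visit J → queue [U, W, Z]
Visit U → queue [W, Z]
Visit W → queue [Z]
Visit Z → queue []

Visit order: S, N, O, Q, T, X, I, L, V, Y, H, K, M, P, R, J, U, W, Z

R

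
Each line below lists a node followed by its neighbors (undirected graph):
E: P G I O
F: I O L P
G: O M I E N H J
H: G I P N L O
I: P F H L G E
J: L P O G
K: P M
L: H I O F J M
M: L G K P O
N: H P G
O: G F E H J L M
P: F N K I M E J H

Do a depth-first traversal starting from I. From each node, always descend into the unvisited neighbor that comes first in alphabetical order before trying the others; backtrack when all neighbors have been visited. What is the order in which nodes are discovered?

Visit I
I → E
E → G
G → H
H → L
L → F
F → O
O → J
J → P
P → K
K → M
P → N

I, E, G, H, L, F, O, J, P, K, M, N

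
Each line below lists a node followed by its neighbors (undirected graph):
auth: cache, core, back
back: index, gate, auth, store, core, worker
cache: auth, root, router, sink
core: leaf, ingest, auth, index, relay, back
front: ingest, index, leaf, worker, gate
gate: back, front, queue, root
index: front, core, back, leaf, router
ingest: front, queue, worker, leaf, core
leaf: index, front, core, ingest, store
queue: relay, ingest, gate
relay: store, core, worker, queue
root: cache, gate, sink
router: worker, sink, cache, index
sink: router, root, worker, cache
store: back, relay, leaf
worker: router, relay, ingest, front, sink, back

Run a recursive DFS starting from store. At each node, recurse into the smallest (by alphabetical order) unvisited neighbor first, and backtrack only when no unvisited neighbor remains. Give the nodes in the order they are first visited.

Visit store
store → back
back → auth
auth → cache
cache → root
root → gate
gate → front
front → index
index → core
core → ingest
ingest → leaf
ingest → queue
queue → relay
relay → worker
worker → router
router → sink

store, back, auth, cache, root, gate, front, index, core, ingest, leaf, queue, relay, worker, router, sink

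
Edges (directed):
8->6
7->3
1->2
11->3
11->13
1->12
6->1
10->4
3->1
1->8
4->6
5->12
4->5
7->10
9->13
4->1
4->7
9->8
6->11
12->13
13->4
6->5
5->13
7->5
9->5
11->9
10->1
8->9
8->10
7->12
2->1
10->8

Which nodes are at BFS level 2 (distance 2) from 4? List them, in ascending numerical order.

Level 0: 4
Level 1: 1, 5, 6, 7
Level 2: 2, 3, 8, 10, 11, 12, 13
Level 3: 9

2, 3, 8, 10, 11, 12, 13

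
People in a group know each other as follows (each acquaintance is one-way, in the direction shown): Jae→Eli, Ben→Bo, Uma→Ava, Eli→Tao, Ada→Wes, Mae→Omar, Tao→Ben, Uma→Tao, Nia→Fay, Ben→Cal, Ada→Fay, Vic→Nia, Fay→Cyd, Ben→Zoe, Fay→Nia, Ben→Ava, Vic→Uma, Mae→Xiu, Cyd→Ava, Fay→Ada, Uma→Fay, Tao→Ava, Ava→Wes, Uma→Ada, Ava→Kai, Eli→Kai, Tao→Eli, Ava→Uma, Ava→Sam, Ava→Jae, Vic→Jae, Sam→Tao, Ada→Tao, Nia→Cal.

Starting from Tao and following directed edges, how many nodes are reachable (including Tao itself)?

16

BFS from Tao visits: Tao, Eli, Ben, Ava, Kai, Zoe, Cal, Bo, Wes, Uma, Sam, Jae, Fay, Ada, Nia, Cyd
Reachable nodes: 16 of 20 total.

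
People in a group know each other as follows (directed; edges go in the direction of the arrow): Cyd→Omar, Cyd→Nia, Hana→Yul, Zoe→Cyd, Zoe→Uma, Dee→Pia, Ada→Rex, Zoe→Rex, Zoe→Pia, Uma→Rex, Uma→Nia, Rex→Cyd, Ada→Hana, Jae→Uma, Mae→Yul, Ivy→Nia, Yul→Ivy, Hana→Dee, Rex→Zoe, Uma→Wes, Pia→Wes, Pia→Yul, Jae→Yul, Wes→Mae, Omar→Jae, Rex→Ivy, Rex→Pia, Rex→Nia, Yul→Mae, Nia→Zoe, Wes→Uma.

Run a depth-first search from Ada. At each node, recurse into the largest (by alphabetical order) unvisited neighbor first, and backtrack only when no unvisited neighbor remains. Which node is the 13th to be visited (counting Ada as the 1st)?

Visit Ada
Ada → Rex
Rex → Zoe
Zoe → Uma
Uma → Wes
Wes → Mae
Mae → Yul
Yul → Ivy
Ivy → Nia
Zoe → Pia
Zoe → Cyd
Cyd → Omar
Omar → Jae
Ada → Hana
Hana → Dee

Visit order: Ada, Rex, Zoe, Uma, Wes, Mae, Yul, Ivy, Nia, Pia, Cyd, Omar, Jae, Hana, Dee

Jae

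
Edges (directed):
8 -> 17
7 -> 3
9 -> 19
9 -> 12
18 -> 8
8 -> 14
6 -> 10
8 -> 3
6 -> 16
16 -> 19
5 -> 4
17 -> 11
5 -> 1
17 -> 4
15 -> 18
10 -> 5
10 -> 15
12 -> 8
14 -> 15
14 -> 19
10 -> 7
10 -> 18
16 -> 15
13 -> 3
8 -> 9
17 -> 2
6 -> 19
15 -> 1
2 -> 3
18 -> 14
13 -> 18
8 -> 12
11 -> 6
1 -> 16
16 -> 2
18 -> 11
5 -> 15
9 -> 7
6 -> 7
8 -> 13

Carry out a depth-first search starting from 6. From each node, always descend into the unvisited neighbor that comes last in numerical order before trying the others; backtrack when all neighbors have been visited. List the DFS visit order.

6, 19, 16, 15, 18, 14, 11, 8, 17, 4, 2, 3, 13, 12, 9, 7, 1, 10, 5

Visit 6
6 → 19
6 → 16
16 → 15
15 → 18
18 → 14
18 → 11
18 → 8
8 → 17
17 → 4
17 → 2
2 → 3
8 → 13
8 → 12
8 → 9
9 → 7
15 → 1
6 → 10
10 → 5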